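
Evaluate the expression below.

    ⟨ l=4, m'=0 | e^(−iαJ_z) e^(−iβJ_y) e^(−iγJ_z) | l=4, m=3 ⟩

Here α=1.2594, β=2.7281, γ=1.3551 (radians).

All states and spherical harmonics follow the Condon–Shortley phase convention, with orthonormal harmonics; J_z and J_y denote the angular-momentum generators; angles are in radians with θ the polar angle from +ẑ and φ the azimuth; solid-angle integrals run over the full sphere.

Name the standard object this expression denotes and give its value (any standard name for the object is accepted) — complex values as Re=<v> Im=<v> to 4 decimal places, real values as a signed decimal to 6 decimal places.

This is a Wigner D-matrix element — the rotation-matrix element ⟨l m'| R(α,β,γ) |l m⟩ in the angular-momentum basis.
Split into d^4_{0,3}(β=2.7281) × two z-phases.
c=cos(2.728100/2)=0.205277, s=sin(2.728100/2)=0.978704; N=√[24·24·5040·1]=1703.830978
k∈{3,4} keeps every argument non-negative
  k=3: (−1)^0·1703.8310/(144)·0.2053^5·0.9787^3 = +0.004043
  k=4: (−1)^1·1703.8310/(144)·0.2053^3·0.9787^5 = -0.091905
d^4_{0,3}(2.7281) = +0.004043 -0.091905 = -0.087862
Phases: e^{-i·(0)·1.2594}=+1.000000+0.000000i, e^{-i·(3)·1.3551}=-0.602866+0.797842i ⇒ D=+0.052969-0.070100i

Wigner D-matrix element, Re=0.0530 Im=-0.0701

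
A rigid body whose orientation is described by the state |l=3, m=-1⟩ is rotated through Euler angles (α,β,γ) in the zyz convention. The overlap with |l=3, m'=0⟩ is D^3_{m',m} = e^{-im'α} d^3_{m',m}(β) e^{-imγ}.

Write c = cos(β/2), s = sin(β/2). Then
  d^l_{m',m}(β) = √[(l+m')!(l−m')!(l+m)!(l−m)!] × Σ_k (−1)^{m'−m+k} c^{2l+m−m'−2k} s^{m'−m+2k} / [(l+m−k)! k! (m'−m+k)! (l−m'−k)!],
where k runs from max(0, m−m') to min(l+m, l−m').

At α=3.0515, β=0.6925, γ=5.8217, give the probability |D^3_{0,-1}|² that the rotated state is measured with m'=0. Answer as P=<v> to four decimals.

P=0.2942

First d^3_{0,-1}(β=0.6925), then the phase factors e^{-i(0)α} and e^{-i(-1)γ}:
Half-angle: c=0.940652, s=0.339373. N=√(6·6·2·24)=41.569219
k: max(0,(-1)−(0))=0 … min(3+(-1),3−(0))=2
  k=0: (−1)^1·41.5692/(12)·0.9407^5·0.3394^1 = -0.865790
  k=1: (−1)^2·41.5692/(4)·0.9407^3·0.3394^3 = +0.338088
  k=2: (−1)^3·41.5692/(12)·0.9407^1·0.3394^5 = -0.014669
d^3_{0,-1}(0.6925) = -0.865790 +0.338088 -0.014669 = -0.542371
|D^3_{0,-1}|² = |d^3_{0,-1}(β)|² = (-0.542371)² = 0.294166 (the z-rotation phases have unit modulus)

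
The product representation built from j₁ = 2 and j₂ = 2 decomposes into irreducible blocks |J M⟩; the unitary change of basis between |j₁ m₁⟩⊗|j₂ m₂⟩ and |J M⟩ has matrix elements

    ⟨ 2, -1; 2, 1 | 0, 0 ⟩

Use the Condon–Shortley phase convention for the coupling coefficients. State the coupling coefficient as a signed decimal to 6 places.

−√(1/5) = -0.447214

√[1·4!0!0!/5! · 1!3!3!1!0!0!] = √(36/5)
  +(−1)^3/∏(3,1,0,0,0,0)! = -1/6  (running -1/6)
⟨..|..⟩ = √(36/5)·(-1/6) = -0.447214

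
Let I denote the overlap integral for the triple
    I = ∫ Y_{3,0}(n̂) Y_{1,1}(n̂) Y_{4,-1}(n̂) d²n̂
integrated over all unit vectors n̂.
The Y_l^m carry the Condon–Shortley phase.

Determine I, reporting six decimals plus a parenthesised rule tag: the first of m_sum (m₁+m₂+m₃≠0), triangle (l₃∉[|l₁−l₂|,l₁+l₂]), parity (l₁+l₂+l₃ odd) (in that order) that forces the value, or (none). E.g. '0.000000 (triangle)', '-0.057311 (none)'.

-0.194664 (none)

Checks pass: Σm=0; 8 even; l₃=4∈[2,4].
(2·3+1)(2·1+1)(2·4+1) = 189
Δ: 0! 6! 2! / 9! → 1/252
sum: t=0:+1/36 = 1/36
3j²(3 1 4; 0 0 0) = Δ·Π!·Σ² = 4/63  (sign +1)
sum: t=0:+1/72 = 1/72
3j²(3 1 4; 0 1 -1) = Δ·Π!·Σ² = 5/126  (sign -1)
combine: 4πI² = 189·4/63·5/126 = 10/21
take √, sign -1: I = -0.19466390
No selection rule forces the value: the integral is nonzero (none).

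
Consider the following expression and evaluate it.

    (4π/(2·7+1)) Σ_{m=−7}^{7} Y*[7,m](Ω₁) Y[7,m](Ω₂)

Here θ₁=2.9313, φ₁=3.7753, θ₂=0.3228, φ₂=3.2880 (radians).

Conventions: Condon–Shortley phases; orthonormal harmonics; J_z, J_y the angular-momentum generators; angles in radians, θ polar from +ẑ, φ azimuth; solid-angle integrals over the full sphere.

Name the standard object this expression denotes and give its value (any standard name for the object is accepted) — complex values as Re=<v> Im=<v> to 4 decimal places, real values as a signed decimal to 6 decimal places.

Legendre polynomial (addition theorem), +0.411334

This sum is the spherical-harmonic addition theorem: it equals the Legendre polynomial P_l(cos γ) of the angle γ between the two directions.
Addition theorem: P_7(cos γ) = (4π/15) Σ_m Y*_{lm}(Ω₁) Y_{lm}(Ω₂), m = −7…7:
  [-7]  conj(Y_{7,-7})(Ω₁) = (0.000002, 0.000008) ; Y_{7,-7}(Ω₂) = (-0.000084, 0.000138) ; Δ = (-0.000000, -0.000000)
  [-6]  conj(Y_{7,-6})(Ω₁) = (0.000120, 0.000093) ; Y_{7,-6}(Ω₂) = (0.001154, -0.001392) ; Δ = (0.000000, -0.000000)
  [-5]  conj(Y_{7,-5})(Ω₁) = (0.001662, 0.000045) ; Y_{7,-5}(Ω₂) = (-0.009374, 0.008423) ; Δ = (-0.000016, 0.000014)
  [-4]  conj(Y_{7,-4})(Ω₁) = (0.010561, -0.007330) ; Y_{7,-4}(Ω₂) = (0.051049, -0.033858) ; Δ = (0.000291, -0.000732)
  [-3]  conj(Y_{7,-3})(Ω₁) = (0.023072, -0.067287) ; Y_{7,-3}(Ω₂) = (-0.189580, 0.089070) ; Δ = (0.001619, 0.014811)
  [-2]  conj(Y_{7,-2})(Ω₁) = (-0.080876, -0.258353) ; Y_{7,-2}(Ω₂) = (0.453708, -0.136784) ; Δ = (-0.072033, -0.106154)
  [-1]  conj(Y_{7,-1})(Ω₁) = (-0.501171, -0.368265) ; Y_{7,-1}(Ω₂) = (-0.563494, 0.083094) ; Δ = (0.313007, 0.165870)
  [+0]  conj(Y_{7,0})(Ω₁) = (-0.512883, -0.000000) ; Y_{7,0}(Ω₂) = (-0.010246, 0.000000) ; Δ = (0.005255, 0.000000)
  [+1]  conj(Y_{7,1})(Ω₁) = (0.501171, -0.368265) ; Y_{7,1}(Ω₂) = (0.563494, 0.083094) ; Δ = (0.313007, -0.165870)
  [+2]  conj(Y_{7,2})(Ω₁) = (-0.080876, 0.258353) ; Y_{7,2}(Ω₂) = (0.453708, 0.136784) ; Δ = (-0.072033, 0.106154)
  [+3]  conj(Y_{7,3})(Ω₁) = (-0.023072, -0.067287) ; Y_{7,3}(Ω₂) = (0.189580, 0.089070) ; Δ = (0.001619, -0.014811)
  [+4]  conj(Y_{7,4})(Ω₁) = (0.010561, 0.007330) ; Y_{7,4}(Ω₂) = (0.051049, 0.033858) ; Δ = (0.000291, 0.000732)
  [+5]  conj(Y_{7,5})(Ω₁) = (-0.001662, 0.000045) ; Y_{7,5}(Ω₂) = (0.009374, 0.008423) ; Δ = (-0.000016, -0.000014)
  [+6]  conj(Y_{7,6})(Ω₁) = (0.000120, -0.000093) ; Y_{7,6}(Ω₂) = (0.001154, 0.001392) ; Δ = (0.000000, 0.000000)
  [+7]  conj(Y_{7,7})(Ω₁) = (-0.000002, 0.000008) ; Y_{7,7}(Ω₂) = (0.000084, 0.000138) ; Δ = (-0.000000, 0.000000)
Total Σ_m = (0.490994, -0.000000). Multiply by 0.837758: (0.411334, -0.000000). P_7(cos γ) = 0.411334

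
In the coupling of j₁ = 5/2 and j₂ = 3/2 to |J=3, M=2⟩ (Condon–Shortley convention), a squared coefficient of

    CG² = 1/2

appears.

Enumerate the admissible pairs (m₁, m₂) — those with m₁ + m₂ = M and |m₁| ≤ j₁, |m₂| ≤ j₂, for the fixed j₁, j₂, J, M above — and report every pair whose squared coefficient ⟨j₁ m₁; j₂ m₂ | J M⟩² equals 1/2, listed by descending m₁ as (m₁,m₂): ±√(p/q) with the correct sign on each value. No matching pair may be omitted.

(1/2,3/2): −√(1/2)

Admissible pairs with m₁+m₂ = M = 2: (1/2,3/2), (3/2,1/2), (5/2,-1/2)
  (m₁,m₂)=(5/2,-1/2): CG² = 5/12, CG = +√(5/12)
  (m₁,m₂)=(3/2,1/2): CG² = 1/12, CG = +√(1/12)
  (m₁,m₂)=(1/2,3/2): CG² = 1/2, CG = −√(1/2)   ← matches the target
Pairs with CG² = 1/2: (1/2,3/2): −√(1/2)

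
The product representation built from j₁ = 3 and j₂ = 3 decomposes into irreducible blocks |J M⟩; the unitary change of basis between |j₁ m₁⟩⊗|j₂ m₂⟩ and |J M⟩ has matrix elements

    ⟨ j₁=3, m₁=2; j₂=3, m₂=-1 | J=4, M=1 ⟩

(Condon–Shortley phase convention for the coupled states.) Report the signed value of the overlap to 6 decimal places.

+0.455842  (= +√(16/77))

triangle: 2!·4!·4!/11! = 1152/39916800
(j±m)!: 5!·1!·2!·4!·5!·3! = 4147200
prefactor² = (2J+1)·Δ·N² = 82944/77
  k=0: +1/(0!·2!·1!·2!·3!·2!) = 1/48
  k=1: −1/(1!·1!·0!·1!·4!·3!) = -1/144
Σ = 1/72  ⇒  CG² = 82944/77·(1/72)² = 16/77
CG = +√(16/77) = +0.455842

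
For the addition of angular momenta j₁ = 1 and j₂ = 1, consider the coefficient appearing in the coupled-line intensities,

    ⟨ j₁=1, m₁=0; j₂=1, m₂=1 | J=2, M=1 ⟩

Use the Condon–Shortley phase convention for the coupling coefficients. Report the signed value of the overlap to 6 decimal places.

+√(1/2) ≈ +0.707107

√[5·0!2!2!/5! · 1!1!2!0!3!1!] = √(2)
  +(−1)^0/∏(0,0,1,2,1,0)! = 1/2  (running 1/2)
⟨..|..⟩ = √(2)·(1/2) = +0.707107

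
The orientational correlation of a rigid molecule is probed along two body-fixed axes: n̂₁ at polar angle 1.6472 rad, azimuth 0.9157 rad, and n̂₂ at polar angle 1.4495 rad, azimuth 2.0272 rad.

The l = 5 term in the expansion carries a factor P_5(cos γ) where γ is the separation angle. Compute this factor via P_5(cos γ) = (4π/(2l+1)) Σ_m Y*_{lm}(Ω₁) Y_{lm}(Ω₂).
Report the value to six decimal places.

Expand P_5 via completeness: Σ_{m} conj(Y_{5,m}) at Ω₁ times Y_{5,m} at Ω₂ —
  term(m=-5) = (0.153057, 0.135789)   from Y*(Ω₁)=(-0.061058, -0.453308), Y(Ω₂)=(-0.338882, 0.291999)
  term(m=-4) = (0.005026, -0.018419)   from Y*(Ω₁)=(0.096026, 0.055135), Y(Ω₂)=(-0.043464, -0.166862)
  term(m=-3) = (-0.093694, 0.018302)   from Y*(Ω₁)=(0.299985, -0.124889), Y(Ω₂)=(-0.287839, -0.058823)
  term(m=-2) = (0.014816, 0.019401)   from Y*(Ω₁)=(-0.032558, 0.122093), Y(Ω₂)=(0.118140, -0.152855)
  term(m=-1) = (0.033077, -0.066880)   from Y*(Ω₁)=(0.178827, 0.232764), Y(Ω₂)=(-0.112029, -0.228175)
  term(m=+0) = (-0.025789, -0.000000)   from Y*(Ω₁)=(-0.130280, -0.000000), Y(Ω₂)=(0.197952, 0.000000)
  term(m=+1) = (0.033077, 0.066880)   from Y*(Ω₁)=(-0.178827, 0.232764), Y(Ω₂)=(0.112029, -0.228175)
  term(m=+2) = (0.014816, -0.019401)   from Y*(Ω₁)=(-0.032558, -0.122093), Y(Ω₂)=(0.118140, 0.152855)
  term(m=+3) = (-0.093694, -0.018302)   from Y*(Ω₁)=(-0.299985, -0.124889), Y(Ω₂)=(0.287839, -0.058823)
  term(m=+4) = (0.005026, 0.018419)   from Y*(Ω₁)=(0.096026, -0.055135), Y(Ω₂)=(-0.043464, 0.166862)
  term(m=+5) = (0.153057, -0.135789)   from Y*(Ω₁)=(0.061058, -0.453308), Y(Ω₂)=(0.338882, 0.291999)
Accumulated sum (0.198776, 0.000000); after 4π/(2l+1) scaling, (0.227082, 0.000000) ⇒ P_5 = 0.227082

0.227082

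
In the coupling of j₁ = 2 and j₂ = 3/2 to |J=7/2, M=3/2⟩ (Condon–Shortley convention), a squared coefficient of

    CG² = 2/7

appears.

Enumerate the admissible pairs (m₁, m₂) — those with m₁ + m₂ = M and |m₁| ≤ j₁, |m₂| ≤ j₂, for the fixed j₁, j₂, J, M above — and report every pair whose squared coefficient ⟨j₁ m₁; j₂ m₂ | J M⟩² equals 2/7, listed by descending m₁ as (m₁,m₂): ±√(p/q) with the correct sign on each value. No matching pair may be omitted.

Admissible pairs with m₁+m₂ = M = 3/2: (0,3/2), (1,1/2), (2,-1/2)
  (m₁,m₂)=(2,-1/2): CG² = 1/7, CG = +√(1/7)
  (m₁,m₂)=(1,1/2): CG² = 4/7, CG = +√(4/7)
  (m₁,m₂)=(0,3/2): CG² = 2/7, CG = +√(2/7)   ← matches the target
Pairs with CG² = 2/7: (0,3/2): +√(2/7)

(0,3/2): +√(2/7)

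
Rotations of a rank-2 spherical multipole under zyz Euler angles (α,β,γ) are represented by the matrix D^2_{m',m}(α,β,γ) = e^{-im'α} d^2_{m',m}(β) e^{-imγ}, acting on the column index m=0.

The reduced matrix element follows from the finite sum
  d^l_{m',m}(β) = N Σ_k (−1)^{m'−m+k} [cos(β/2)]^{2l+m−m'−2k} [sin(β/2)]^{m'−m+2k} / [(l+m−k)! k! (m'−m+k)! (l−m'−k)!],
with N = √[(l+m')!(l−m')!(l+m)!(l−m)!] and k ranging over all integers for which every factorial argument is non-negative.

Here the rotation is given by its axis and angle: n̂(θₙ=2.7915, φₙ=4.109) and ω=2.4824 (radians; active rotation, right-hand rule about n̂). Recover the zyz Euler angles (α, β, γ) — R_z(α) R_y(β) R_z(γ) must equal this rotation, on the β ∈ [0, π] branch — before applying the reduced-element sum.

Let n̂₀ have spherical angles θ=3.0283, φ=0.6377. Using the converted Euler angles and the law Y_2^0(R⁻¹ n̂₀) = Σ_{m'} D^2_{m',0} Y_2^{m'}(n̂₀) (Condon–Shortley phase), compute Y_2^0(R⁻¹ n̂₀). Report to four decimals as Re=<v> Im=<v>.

Re=0.1892 Im=0.0000

Axis–angle → zyz. n̂ = (sinθₙcosφₙ, sinθₙsinφₙ, cosθₙ) = (-0.194622, -0.282420, -0.939341), ω = 2.4824.
R = I cosω + sinω [n̂]ₓ + (1−cosω) n̂n̂ᵀ gives
  R = [-0.722667, +0.673741, +0.154354; -0.476912, -0.647676, +0.594197; +0.500307, +0.355793, +0.789370]
β = atan2(√(R₁₃²+R₂₃²), R₃₃) = 0.661015; α = atan2(R₂₃, R₁₃) mod 2π = 1.316644; γ = atan2(R₃₂, −R₃₁) mod 2π = 2.523422
Need the full column D^2_{m',0} for m'=−2..2 at α=1.3166, β=0.6610, γ=2.5234.
cos(β/2)=0.945878, sin(β/2)=0.324523
d^2_{-2,0}: single k=2 term ⇒ +0.230800;  D = -0.201621+0.112330i
d^2_{-1,0}: k∈[1..2] ⇒ +0.672707 -0.079186 = +0.593522;  D = +0.149226+0.574456i
d^2_{0,0}: k∈[0..2] ⇒ +0.800461 -0.376896 +0.011091 = +0.434657;  D = +0.434657+0.000000i
d^2_{1,0}: k∈[0..1] ⇒ -0.672707 +0.079186 = -0.593522;  D = -0.149226+0.574456i
d^2_{2,0}: single k=0 term ⇒ +0.230800;  D = -0.201621-0.112330i
Y_2^{m'}(θ=3.0283,φ=0.6377) and Σ D·Y over m':
  (-0.2016+0.1123i)·(+0.0014-0.0047i)  (+0.1492+0.5745i)·(-0.0697+0.0517i)  (+0.4347+0.0000i)·(+0.6187+0.0000i)  (-0.1492+0.5745i)·(+0.0697+0.0517i)  (-0.2016-0.1123i)·(+0.0014+0.0047i)
Y_2^0(R⁻¹ n̂) = +0.189235+0.000000i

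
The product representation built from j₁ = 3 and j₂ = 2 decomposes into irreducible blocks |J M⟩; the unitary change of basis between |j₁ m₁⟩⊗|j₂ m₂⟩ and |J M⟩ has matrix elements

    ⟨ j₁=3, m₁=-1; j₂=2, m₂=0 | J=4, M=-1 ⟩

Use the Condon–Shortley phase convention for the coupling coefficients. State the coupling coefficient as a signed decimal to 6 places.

j₁+j₂−J=1  J+j₁−j₂=5  J−j₁+j₂=3  j₁+j₂+J+1=10
(j₁±m₁, j₂±m₂, J±M) = (2,4,2,2,3,5)
P² = 1728/7
sum k=0..1:
  [0] +1/48 = 1/48
  [1] −1/24 = -1/24
S = -1/48
C² = P²·S² = 3/28 ; C = -0.327327

−√(3/28) ≈ -0.327327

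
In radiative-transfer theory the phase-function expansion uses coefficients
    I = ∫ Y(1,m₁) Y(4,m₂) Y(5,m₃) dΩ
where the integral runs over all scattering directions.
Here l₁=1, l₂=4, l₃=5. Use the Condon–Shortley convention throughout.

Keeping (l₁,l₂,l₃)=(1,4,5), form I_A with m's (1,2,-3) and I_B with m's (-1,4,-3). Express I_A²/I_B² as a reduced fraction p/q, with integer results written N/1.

l's match ⇒ only the (l;m) 3-j factors differ between A and B.
A: triangle coeff Δ(1,4,5) = 1/495; Σ_t [0,0]: t=0:+1/2880 = 1/2880; (3j)²=28/495 [(1 4 5; 1 2 -3)], sign=+1
B: triangle coeff Δ(1,4,5) = 1/495; Σ_t [0,0]: t=0:+1/80640 = 1/80640; (3j)²=1/495 [(1 4 5; -1 4 -3)], sign=+1
I_A²/I_B² = (28/495)/(1/495) = 28/1

28/1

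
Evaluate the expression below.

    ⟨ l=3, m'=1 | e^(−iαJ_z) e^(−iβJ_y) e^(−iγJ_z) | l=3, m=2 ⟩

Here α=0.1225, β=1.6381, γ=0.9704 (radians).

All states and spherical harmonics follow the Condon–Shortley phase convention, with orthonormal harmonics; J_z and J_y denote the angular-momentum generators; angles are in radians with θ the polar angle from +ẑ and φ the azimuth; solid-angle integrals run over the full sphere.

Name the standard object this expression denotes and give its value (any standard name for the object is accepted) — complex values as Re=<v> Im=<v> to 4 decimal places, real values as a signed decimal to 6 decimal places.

Wigner D-matrix element, Re=0.2090 Im=0.3895

This is a Wigner D-matrix element — the rotation-matrix element ⟨l m'| R(α,β,γ) |l m⟩ in the angular-momentum basis.
First d^3_{1,2}(β=1.6381), then the phase factors e^{-i(1)α} and e^{-i(2)γ}:
Half-angle: c=0.682915, s=0.730497. N=√(24·2·120·1)=75.894664
k∈{1,2} keeps every argument non-negative
  k=1: (−1)^0·75.8947/(24)·0.6829^5·0.7305^1 = +0.343126
  k=2: (−1)^1·75.8947/(12)·0.6829^3·0.7305^3 = -0.785212
d^3_{1,2}(1.6381) = +0.343126 -0.785212 = -0.442086
Phases: e^{-i·(1)·0.1225}=+0.992506-0.122194i, e^{-i·(2)·0.9704}=-0.361619-0.932326i ⇒ D=+0.209033+0.389545i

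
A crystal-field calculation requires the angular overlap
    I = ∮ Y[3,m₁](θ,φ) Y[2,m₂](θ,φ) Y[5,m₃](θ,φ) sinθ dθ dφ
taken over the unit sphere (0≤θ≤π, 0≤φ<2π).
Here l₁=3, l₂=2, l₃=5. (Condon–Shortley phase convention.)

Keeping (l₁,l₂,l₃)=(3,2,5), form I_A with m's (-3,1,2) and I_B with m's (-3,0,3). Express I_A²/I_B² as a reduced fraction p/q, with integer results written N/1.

Same 3,2,5: normalisation and zero-m 3j drop out of the ratio.
A: Δ: 0! 6! 4! / 11! → 1/2310; sum: t=0:+1/4320 = 1/4320; 3j²(3 2 5; -3 1 2) = Δ·Π!·Σ² = 1/330  (sign -1)
B: Δ: 0! 6! 4! / 11! → 1/2310; sum: t=0:+1/2880 = 1/2880; 3j²(3 2 5; -3 0 3) = Δ·Π!·Σ² = 2/165  (sign +1)
I_A²/I_B² = (1/330)/(2/165) = 1/4

1/4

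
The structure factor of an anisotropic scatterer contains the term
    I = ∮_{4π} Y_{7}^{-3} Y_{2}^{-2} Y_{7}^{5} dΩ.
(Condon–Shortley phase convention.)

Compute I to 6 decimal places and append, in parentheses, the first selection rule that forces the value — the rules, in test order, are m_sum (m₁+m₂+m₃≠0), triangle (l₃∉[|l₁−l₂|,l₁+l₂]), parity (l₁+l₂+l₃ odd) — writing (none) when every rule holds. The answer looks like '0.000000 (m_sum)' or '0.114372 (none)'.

Rules hold: Σm=0, L=16 even, 5≤7≤9.
N = 15·5·15 = 1125
Δ = 2!·12!·2!/17! = 1/185640
Racah Σ t=0..2: t=0:+1/2419200 t=1:−1/518400 t=2:+1/2419200 = -1/907200
⇒ 3j(7 2 7; 0 0 0)² = 56/3315, sgn +1
Racah Σ t=0..0: t=0:+1/29030400 = 1/29030400
⇒ 3j(7 2 7; -3 -2 5)² = 99/7735, sgn +1
4πI² = N·(3j₀)²·(3jₘ)² = 11880/48841
I = +1·√(0.243238/4π) = 0.13912687
No selection rule forces the value: the integral is nonzero (none).

0.139127 (none)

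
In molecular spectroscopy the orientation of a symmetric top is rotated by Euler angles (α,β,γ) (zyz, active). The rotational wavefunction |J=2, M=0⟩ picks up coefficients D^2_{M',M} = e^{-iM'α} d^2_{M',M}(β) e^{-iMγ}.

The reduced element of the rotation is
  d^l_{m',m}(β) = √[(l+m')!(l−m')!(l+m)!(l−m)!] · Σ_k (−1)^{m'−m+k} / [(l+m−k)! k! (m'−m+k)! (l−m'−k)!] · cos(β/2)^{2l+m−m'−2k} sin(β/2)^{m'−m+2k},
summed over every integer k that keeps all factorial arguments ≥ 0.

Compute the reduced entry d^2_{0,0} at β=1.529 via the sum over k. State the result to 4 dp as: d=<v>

d=-0.4974

d^2_{0,0}(β=1.5290) via the finite sum:
With c≡cos(β/2)=0.721729 and s≡sin(β/2)=0.692176, N=[2·2·2·2]^{1/2}=4.000000
k: max(0,(0)−(0))=0 … min(2+(0),2−(0))=2
  k=0: (−1)^0·4.0000/(4)·0.7217^4·0.6922^0 = +0.271329
  k=1: (−1)^1·4.0000/(1)·0.7217^2·0.6922^2 = -0.998254
  k=2: (−1)^2·4.0000/(4)·0.7217^0·0.6922^4 = +0.229544
d^2_{0,0}(1.5290) = +0.271329 -0.998254 +0.229544 = -0.497381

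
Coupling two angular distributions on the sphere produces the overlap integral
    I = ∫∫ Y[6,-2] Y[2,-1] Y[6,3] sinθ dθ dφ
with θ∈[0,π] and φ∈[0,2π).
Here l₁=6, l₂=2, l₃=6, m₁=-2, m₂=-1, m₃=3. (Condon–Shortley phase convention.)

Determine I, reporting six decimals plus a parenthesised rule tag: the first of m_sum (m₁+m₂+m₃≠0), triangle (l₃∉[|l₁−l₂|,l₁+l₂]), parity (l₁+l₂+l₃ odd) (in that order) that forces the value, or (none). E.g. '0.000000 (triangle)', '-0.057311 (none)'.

Checks pass: Σm=0; 14 even; l₃=6∈[4,8].
(2·6+1)(2·2+1)(2·6+1) = 845
Δ: 2! 10! 2! / 15! → 1/90090
sum: t=0:+1/69120 t=1:−1/14400 t=2:+1/69120 = -7/172800
3j²(6 2 6; 0 0 0) = Δ·Π!·Σ² = 14/715  (sign -1)
sum: t=0:+1/161280 t=1:−1/60480 = -1/96768
3j²(6 2 6; -2 -1 3) = Δ·Π!·Σ² = 15/1001  (sign +1)
combine: 4πI² = 845·14/715·15/1001 = 30/121
take √, sign -1: I = -0.14046335
No selection rule forces the value: the integral is nonzero (none).

-0.140463 (none)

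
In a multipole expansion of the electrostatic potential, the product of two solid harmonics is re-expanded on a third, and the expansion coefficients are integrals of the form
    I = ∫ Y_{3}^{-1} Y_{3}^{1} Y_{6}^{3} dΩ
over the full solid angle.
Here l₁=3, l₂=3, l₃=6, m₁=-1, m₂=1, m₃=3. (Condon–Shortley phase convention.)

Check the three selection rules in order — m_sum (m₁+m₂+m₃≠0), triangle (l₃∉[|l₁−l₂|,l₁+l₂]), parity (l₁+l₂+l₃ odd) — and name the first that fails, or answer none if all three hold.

m_sum

m₁+m₂+m₃ = -1 + 1 + 3 = 3  ✗
triangle: |3−3|=0 ≤ l₃=6 ≤ 3+3=6
parity: l₁+l₂+l₃ = 12 is even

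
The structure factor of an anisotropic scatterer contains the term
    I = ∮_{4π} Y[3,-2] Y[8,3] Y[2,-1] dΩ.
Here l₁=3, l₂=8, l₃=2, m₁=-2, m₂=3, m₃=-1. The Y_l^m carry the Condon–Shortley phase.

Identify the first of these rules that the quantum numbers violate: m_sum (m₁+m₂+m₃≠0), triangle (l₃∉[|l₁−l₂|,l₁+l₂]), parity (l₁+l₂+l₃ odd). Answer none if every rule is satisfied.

triangle

m₁+m₂+m₃ = -2 + 3 − 1 = 0  ✓
triangle: need |l₁−l₂| ≤ l₃ ≤ l₁+l₂ = [5,11]; l₃=2 is outside  ✗
parity: l₁+l₂+l₃ = 13 is odd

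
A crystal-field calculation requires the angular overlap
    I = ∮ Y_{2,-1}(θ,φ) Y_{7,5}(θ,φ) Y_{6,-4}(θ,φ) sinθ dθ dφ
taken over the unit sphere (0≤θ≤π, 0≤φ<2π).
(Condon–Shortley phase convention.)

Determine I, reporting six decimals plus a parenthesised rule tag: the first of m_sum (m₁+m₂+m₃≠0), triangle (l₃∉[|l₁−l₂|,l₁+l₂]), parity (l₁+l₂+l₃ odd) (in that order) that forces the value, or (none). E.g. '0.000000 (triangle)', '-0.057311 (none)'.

0.000000 (parity)

Σlᵢ=15 odd — θ-integrand is odd under cosθ→−cosθ; I=0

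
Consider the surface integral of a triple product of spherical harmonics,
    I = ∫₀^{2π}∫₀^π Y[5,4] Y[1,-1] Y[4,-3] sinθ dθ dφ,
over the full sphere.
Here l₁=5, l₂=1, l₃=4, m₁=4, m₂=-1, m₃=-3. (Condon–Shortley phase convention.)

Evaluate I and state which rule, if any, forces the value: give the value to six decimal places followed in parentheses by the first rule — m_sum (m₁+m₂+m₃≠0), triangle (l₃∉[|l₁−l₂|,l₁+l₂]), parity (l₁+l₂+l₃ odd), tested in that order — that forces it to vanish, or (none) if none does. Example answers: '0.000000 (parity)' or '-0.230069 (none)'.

Rules hold: Σm=0, L=10 even, 4≤4≤6.
N = 11·3·9 = 297
Δ = 2!·8!·0!/11! = 1/495
Racah Σ t=1..1: t=1:−1/576 = -1/576
⇒ 3j(5 1 4; 0 0 0)² = 5/99, sgn -1
Racah Σ t=0..0: t=0:+1/10080 = 1/10080
⇒ 3j(5 1 4; 4 -1 -3)² = 4/55, sgn -1
4πI² = N·(3j₀)²·(3jₘ)² = 12/11
I = +1·√(1.09091/4π) = 0.29463840
No selection rule forces the value: the integral is nonzero (none).

0.294638 (none)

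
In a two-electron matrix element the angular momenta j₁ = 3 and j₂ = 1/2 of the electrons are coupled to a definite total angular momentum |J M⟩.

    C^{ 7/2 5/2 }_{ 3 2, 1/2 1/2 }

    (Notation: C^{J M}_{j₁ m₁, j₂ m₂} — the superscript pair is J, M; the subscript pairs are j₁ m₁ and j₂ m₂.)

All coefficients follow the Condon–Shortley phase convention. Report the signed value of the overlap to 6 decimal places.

√[8·0!6!1!/8! · 5!1!1!0!6!1!] = √(86400/7)
  +(−1)^0/∏(0,0,1,1,5,0)! = 1/120  (running 1/120)
⟨..|..⟩ = √(86400/7)·(1/120) = +0.925820

+√(6/7) ≈ +0.925820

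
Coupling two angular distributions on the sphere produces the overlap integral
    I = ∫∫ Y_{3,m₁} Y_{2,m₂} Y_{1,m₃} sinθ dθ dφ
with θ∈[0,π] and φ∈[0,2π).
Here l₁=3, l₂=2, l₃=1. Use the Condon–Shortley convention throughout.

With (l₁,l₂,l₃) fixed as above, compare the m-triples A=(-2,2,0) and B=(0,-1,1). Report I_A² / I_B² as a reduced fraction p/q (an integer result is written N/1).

Shared (l₁,l₂,l₃)=(3,2,1): N and (l;000)² cancel in I_A²/I_B².
A: Δ = 4!·2!·0!/7! = 1/105; Racah Σ t=4..4: t=4:+1/24 = 1/24; ⇒ 3j(3 2 1; -2 2 0)² = 1/21, sgn -1
B: Δ = 4!·2!·0!/7! = 1/105; Racah Σ t=1..1: t=1:−1/12 = -1/12; ⇒ 3j(3 2 1; 0 -1 1)² = 1/35, sgn -1
I_A²/I_B² = (1/21)/(1/35) = 5/3

5/3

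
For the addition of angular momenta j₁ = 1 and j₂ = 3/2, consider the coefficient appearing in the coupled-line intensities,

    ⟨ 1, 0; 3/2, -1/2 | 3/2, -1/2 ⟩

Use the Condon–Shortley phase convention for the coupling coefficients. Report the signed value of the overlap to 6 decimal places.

+√(1/15) ≈ +0.258199

√[4·1!1!2!/5! · 1!1!1!2!1!2!] = √(4/15)
  +(−1)^0/∏(0,1,1,1,0,1)! = 1  (running 1)
  +(−1)^1/∏(1,0,0,0,1,2)! = -1/2  (running 1/2)
⟨..|..⟩ = √(4/15)·(1/2) = +0.258199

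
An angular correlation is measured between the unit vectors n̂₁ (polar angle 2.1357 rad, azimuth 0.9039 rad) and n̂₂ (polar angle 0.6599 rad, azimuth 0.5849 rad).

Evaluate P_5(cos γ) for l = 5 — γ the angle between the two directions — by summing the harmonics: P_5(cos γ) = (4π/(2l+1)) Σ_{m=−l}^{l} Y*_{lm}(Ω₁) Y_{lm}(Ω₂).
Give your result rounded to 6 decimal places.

Term-by-term m-sum for l=5 (normalisation 4π/11 = 1.142397):
  m=-5: (-0.038248-0.195826i) × (-0.039243-0.008656i) = -0.000194+0.008016i  (running Σ = -0.000194+0.008016i)
  m=-4: (+0.355812+0.182538i) × (-0.113869-0.117712i) = -0.019029-0.062669i  (running Σ = -0.019223-0.054653i)
  m=-3: (-0.299254+0.137205i) × (-0.067302-0.361829i) = +0.069785+0.099045i  (running Σ = +0.050562+0.044392i)
  m=-2: (-0.021314+0.088241i) × (+0.171385-0.404240i) = +0.032018+0.023739i  (running Σ = +0.082580+0.068131i)
  m=-1: (-0.215429-0.273660i) × (+0.072546-0.048040i) = -0.028775-0.009504i  (running Σ = +0.053805+0.058627i)
  m=0: (-0.007098-0.000000i) × (-0.383237+0.000000i) = +0.002720+0.000000i  (running Σ = +0.056525+0.058627i)
  m=1: (+0.215429-0.273660i) × (-0.072546-0.048040i) = -0.028775+0.009504i  (running Σ = +0.027750+0.068131i)
  m=2: (-0.021314-0.088241i) × (+0.171385+0.404240i) = +0.032018-0.023739i  (running Σ = +0.059768+0.044392i)
  m=3: (+0.299254+0.137205i) × (+0.067302-0.361829i) = +0.069785-0.099045i  (running Σ = +0.129553-0.054653i)
  m=4: (+0.355812-0.182538i) × (-0.113869+0.117712i) = -0.019029+0.062669i  (running Σ = +0.110524+0.008016i)
  m=5: (+0.038248-0.195826i) × (+0.039243-0.008656i) = -0.000194-0.008016i  (running Σ = +0.110330+0.000000i)
Σ over m = +0.110330+0.000000i; ×(4π/11) → +0.126041+0.000000i. Real part: 0.126041

0.126041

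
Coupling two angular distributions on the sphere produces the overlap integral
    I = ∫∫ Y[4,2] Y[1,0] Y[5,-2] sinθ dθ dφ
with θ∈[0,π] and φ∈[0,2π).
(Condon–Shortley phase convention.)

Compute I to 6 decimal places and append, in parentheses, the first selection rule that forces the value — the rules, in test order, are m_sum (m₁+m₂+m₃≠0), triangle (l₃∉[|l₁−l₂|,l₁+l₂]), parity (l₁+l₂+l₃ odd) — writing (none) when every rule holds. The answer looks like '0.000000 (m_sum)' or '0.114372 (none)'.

0.225034 (none)

m-sum 0 ✓  L=10 even ✓  3≤5≤5 ✓
Π(2lᵢ+1) = 9×3×11 = 297
triangle coeff Δ(4,1,5) = 1/495
Σ_t [0,0]: t=0:+1/576 = 1/576
(3j)²=5/99 [(4 1 5; 0 0 0)], sign=-1
Σ_t [0,0]: t=0:+1/1440 = 1/1440
(3j)²=7/165 [(4 1 5; 2 0 -2)], sign=-1
⇒ 4πI² = 7/11
I = (+1)√(7/11/(4π)) = 0.22503380
No selection rule forces the value: the integral is nonzero (none).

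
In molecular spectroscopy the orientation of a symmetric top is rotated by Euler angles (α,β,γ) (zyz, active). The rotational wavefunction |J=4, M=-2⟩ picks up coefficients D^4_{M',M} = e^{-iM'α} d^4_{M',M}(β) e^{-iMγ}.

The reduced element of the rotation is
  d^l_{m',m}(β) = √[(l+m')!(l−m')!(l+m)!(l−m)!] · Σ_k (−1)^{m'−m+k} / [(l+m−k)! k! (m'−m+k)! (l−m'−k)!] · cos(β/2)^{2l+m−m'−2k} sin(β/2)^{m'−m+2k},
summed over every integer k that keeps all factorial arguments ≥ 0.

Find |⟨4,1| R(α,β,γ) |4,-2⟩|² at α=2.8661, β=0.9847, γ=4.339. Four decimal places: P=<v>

Split into d^4_{1,-2}(β=0.9847) × two z-phases.
With c≡cos(β/2)=0.881224 and s≡sin(β/2)=0.472698, N=[120·6·2·720]^{1/2}=1018.233765
Admissible k: 0..2 (factorial args all ≥0)
  k=0: (−1)^3·1018.2338/(72)·0.8812^5·0.4727^3 = -0.793778
  k=1: (−1)^4·1018.2338/(48)·0.8812^3·0.4727^5 = +0.342598
  k=2: (−1)^5·1018.2338/(240)·0.8812^1·0.4727^7 = -0.019716
d^4_{1,-2}(0.9847) = -0.793778 +0.342598 -0.019716 = -0.470896
|D^4_{1,-2}|² = |d^4_{1,-2}(β)|² = (-0.470896)² = 0.221743 (the z-rotation phases have unit modulus)

P=0.2217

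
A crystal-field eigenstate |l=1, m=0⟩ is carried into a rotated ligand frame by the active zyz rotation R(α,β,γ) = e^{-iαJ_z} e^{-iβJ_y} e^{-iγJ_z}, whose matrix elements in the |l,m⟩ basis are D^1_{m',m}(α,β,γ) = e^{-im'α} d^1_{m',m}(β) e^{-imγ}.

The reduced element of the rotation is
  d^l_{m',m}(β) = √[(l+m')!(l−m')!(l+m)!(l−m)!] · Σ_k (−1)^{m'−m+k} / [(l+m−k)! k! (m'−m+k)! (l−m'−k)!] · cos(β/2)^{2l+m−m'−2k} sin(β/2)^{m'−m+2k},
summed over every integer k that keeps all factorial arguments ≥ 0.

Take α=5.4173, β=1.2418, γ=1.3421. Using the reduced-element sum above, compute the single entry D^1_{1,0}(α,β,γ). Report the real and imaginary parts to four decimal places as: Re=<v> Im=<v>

D^1_{1,0}(5.4173,1.2418,1.3421) = e^{-i·1·5.4173}·d^1_{1,0}(1.2418)·e^{-i·0·1.3421}. Compute d first:
c=cos(1.241800/2)=0.813355, s=sin(1.241800/2)=0.581767; N=√[2·1·1·1]=1.414214
k∈{0} keeps every argument non-negative
  k=0: (−1)^1·1.4142/(1)·0.8134^1·0.5818^1 = -0.669183
d^1_{1,0}(1.2418) = -0.669183
Phases: e^{-i·(1)·5.4173}=+0.647966+0.761669i, e^{-i·(0)·1.3421}=+1.000000+0.000000i ⇒ D=-0.433608-0.509696i

Re=-0.4336 Im=-0.5097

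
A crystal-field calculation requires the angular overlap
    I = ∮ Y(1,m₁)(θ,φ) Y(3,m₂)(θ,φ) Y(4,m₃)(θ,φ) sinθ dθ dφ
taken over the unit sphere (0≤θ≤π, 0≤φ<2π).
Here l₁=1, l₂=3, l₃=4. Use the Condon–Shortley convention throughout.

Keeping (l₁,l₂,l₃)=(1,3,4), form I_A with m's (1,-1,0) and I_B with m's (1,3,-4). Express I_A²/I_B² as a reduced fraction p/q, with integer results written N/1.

Shared (l₁,l₂,l₃)=(1,3,4): N and (l;000)² cancel in I_A²/I_B².
A: Δ = 0!·2!·6!/9! = 1/252; Racah Σ t=0..0: t=0:+1/96 = 1/96; ⇒ 3j(1 3 4; 1 -1 0)² = 1/42, sgn +1
B: Δ = 0!·2!·6!/9! = 1/252; Racah Σ t=0..0: t=0:+1/1440 = 1/1440; ⇒ 3j(1 3 4; 1 3 -4)² = 1/9, sgn +1
I_A²/I_B² = (1/42)/(1/9) = 3/14

3/14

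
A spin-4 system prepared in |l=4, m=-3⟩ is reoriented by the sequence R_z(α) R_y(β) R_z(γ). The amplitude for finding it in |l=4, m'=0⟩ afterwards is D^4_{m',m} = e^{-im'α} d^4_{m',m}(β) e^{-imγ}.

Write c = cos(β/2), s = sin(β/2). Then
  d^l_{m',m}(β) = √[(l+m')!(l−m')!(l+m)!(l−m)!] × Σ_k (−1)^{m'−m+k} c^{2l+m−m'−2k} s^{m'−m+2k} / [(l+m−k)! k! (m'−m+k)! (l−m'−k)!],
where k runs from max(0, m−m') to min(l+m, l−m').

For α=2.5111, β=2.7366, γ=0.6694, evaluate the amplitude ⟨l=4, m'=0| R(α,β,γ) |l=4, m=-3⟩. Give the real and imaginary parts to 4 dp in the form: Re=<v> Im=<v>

Re=-0.0352 Im=0.0753

First d^4_{0,-3}(β=2.7366), then the phase factors e^{-i(0)α} and e^{-i(-3)γ}:
c=cos(2.736600/2)=0.201115, s=sin(2.736600/2)=0.979568; N=√[24·24·1·5040]=1703.830978
The bounds max(0,m−m')=0 and min(l+m,l−m')=1 give 2 terms
  k=0: (−1)^3·1703.8310/(144)·0.2011^5·0.9796^3 = -0.003659
  k=1: (−1)^4·1703.8310/(144)·0.2011^3·0.9796^5 = +0.086810
d^4_{0,-3}(2.7366) = -0.003659 +0.086810 = +0.083151
Phases: e^{-i·(0)·2.5111}=+1.000000+0.000000i, e^{-i·(-3)·0.6694}=-0.423589+0.905854i ⇒ D=-0.035222+0.075323i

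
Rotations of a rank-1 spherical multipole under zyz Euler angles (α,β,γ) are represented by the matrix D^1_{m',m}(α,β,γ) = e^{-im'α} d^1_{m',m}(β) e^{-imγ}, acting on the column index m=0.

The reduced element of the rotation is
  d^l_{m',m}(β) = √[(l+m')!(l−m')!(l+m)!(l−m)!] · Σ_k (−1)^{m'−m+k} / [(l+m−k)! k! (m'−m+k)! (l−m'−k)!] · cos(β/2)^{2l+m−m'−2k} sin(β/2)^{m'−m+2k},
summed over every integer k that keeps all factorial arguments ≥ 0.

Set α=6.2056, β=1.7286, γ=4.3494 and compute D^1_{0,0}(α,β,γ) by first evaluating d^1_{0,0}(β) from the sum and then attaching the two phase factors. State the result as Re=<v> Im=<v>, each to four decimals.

First d^1_{0,0}(β=1.7286), then the phase factors e^{-i(0)α} and e^{-i(0)γ}:
Half-angle: c=0.649173, s=0.760641. N=√(1·1·1·1)=1.000000
Admissible k: 0..1 (factorial args all ≥0)
  k=0: (−1)^0·1.0000/(1)·0.6492^2·0.7606^0 = +0.421425
  k=1: (−1)^1·1.0000/(1)·0.6492^0·0.7606^2 = -0.578575
d^1_{0,0}(1.7286) = +0.421425 -0.578575 = -0.157150
Attach z-rotation phases: D = e^{-i(0)(6.2056)}·(-0.157150)·e^{-i(0)(4.3494)} = -0.157150+0.000000i

Re=-0.1571 Im=0.0000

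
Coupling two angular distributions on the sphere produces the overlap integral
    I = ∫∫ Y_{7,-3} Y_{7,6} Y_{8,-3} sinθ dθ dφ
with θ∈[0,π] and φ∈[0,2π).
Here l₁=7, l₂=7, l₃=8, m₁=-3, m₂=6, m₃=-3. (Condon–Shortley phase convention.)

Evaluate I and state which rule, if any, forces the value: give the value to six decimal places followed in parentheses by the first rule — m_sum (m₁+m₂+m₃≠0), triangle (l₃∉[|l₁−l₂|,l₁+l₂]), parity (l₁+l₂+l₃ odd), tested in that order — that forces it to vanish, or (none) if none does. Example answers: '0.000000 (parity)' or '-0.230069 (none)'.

Rules hold: Σm=0, L=22 even, 0≤8≤14.
N = 15·15·17 = 3825
Δ = 6!·8!·8!/23! = 1/22086194130
Racah Σ t=0..6: t=0:+1/18289152000 t=1:−1/248832000 t=2:+1/24883200 t=3:−1/11943936 t=4:+1/24883200 t=5:−1/248832000 t=6:+1/18289152000 = -11/975421440
⇒ 3j(7 7 8; 0 0 0)² = 1750/289731, sgn -1
Racah Σ t=5..6: t=5:−1/3483648000 t=6:+1/2090188800 = 1/5225472000
⇒ 3j(7 7 8; -3 6 -3)² = 32/7429, sgn -1
4πI² = N·(3j₀)²·(3jₘ)² = 4200000/42204149
I = +1·√(0.0995163/4π) = 0.08899019
No selection rule forces the value: the integral is nonzero (none).

0.088990 (none)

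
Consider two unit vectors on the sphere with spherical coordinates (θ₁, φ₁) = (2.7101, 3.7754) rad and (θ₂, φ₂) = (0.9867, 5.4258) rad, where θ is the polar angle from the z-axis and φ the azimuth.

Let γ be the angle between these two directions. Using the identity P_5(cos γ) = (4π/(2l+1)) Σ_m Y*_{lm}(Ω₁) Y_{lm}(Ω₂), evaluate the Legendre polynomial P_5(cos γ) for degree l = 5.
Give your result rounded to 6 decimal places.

-0.023642

Term-by-term m-sum for l=5 (normalisation 4π/11 = 1.142397):
  [-5]  conj(Y_{5,-5})(Ω₁) = 0.00594 + 0.00016j ; Y_{5,-5}(Ω₂) = -0.07739 - 0.17079j ; Δ = -0.00043 - 0.00103j
  [-4]  conj(Y_{5,-4})(Ω₁) = 0.03352 - 0.02324j ; Y_{5,-4}(Ω₂) = -0.37583 - 0.11131j ; Δ = -0.01518 + 0.00501j
  [-3]  conj(Y_{5,-3})(Ω₁) = 0.05279 - 0.15381j ; Y_{5,-3}(Ω₂) = -0.29377 + 0.18806j ; Δ = 0.01342 + 0.05511j
  [-2]  conj(Y_{5,-2})(Ω₁) = -0.11860 - 0.37912j ; Y_{5,-2}(Ω₂) = 0.00819 - 0.05646j ; Δ = -0.02238 + 0.00359j
  [-1]  conj(Y_{5,-1})(Ω₁) = -0.40420 - 0.29707j ; Y_{5,-1}(Ω₂) = -0.22999 - 0.26574j ; Δ = 0.01402 + 0.17574j
  [+0]  conj(Y_{5,0})(Ω₁) = -0.01405 + 0.00000j ; Y_{5,0}(Ω₂) = -0.02971 + 0.00000j ; Δ = 0.00042 + 0.00000j
  [+1]  conj(Y_{5,1})(Ω₁) = 0.40420 - 0.29707j ; Y_{5,1}(Ω₂) = 0.22999 - 0.26574j ; Δ = 0.01402 - 0.17574j
  [+2]  conj(Y_{5,2})(Ω₁) = -0.11860 + 0.37912j ; Y_{5,2}(Ω₂) = 0.00819 + 0.05646j ; Δ = -0.02238 - 0.00359j
  [+3]  conj(Y_{5,3})(Ω₁) = -0.05279 - 0.15381j ; Y_{5,3}(Ω₂) = 0.29377 + 0.18806j ; Δ = 0.01342 - 0.05511j
  [+4]  conj(Y_{5,4})(Ω₁) = 0.03352 + 0.02324j ; Y_{5,4}(Ω₂) = -0.37583 + 0.11131j ; Δ = -0.01518 - 0.00501j
  [+5]  conj(Y_{5,5})(Ω₁) = -0.00594 + 0.00016j ; Y_{5,5}(Ω₂) = 0.07739 - 0.17079j ; Δ = -0.00043 + 0.00103j
Accumulated sum -0.02069 + 0.00000j; after 4π/(2l+1) scaling, -0.02364 + 0.00000j ⇒ P_5 = -0.023642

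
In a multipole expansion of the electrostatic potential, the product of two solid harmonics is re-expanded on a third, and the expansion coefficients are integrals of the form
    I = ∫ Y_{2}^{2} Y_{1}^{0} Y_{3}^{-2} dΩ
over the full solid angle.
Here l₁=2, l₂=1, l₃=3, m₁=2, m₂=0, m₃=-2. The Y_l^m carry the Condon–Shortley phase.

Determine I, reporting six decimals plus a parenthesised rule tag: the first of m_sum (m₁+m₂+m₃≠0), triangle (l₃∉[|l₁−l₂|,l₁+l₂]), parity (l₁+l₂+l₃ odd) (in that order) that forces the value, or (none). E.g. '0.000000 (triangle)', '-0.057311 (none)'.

0.184674 (none)

Checks pass: Σm=0; 6 even; l₃=3∈[1,3].
(2·2+1)(2·1+1)(2·3+1) = 105
Δ: 0! 4! 2! / 7! → 1/105
sum: t=0:+1/4 = 1/4
3j²(2 1 3; 0 0 0) = Δ·Π!·Σ² = 3/35  (sign -1)
sum: t=0:+1/24 = 1/24
3j²(2 1 3; 2 0 -2) = Δ·Π!·Σ² = 1/21  (sign -1)
combine: 4πI² = 105·3/35·1/21 = 3/7
take √, sign +1: I = 0.18467439
No selection rule forces the value: the integral is nonzero (none).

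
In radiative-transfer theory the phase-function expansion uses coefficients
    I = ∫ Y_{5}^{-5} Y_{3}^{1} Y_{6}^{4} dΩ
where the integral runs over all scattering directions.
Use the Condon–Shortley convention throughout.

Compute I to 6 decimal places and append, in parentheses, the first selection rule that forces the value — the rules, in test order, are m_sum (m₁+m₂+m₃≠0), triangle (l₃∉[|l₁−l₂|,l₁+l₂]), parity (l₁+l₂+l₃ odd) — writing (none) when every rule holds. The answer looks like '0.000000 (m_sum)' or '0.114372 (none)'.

Checks pass: Σm=0; 14 even; l₃=6∈[2,8].
(2·5+1)(2·3+1)(2·6+1) = 1001
Δ: 2! 8! 4! / 15! → 1/675675
sum: t=0:+1/8640 t=1:−1/2304 t=2:+1/8640 = -7/34560
3j²(5 3 6; 0 0 0) = Δ·Π!·Σ² = 7/429  (sign -1)
sum: t=2:+1/322560 = 1/322560
3j²(5 3 6; -5 1 4) = Δ·Π!·Σ² = 18/1001  (sign +1)
combine: 4πI² = 1001·7/429·18/1001 = 42/143
take √, sign -1: I = -0.15288036
No selection rule forces the value: the integral is nonzero (none).

-0.152880 (none)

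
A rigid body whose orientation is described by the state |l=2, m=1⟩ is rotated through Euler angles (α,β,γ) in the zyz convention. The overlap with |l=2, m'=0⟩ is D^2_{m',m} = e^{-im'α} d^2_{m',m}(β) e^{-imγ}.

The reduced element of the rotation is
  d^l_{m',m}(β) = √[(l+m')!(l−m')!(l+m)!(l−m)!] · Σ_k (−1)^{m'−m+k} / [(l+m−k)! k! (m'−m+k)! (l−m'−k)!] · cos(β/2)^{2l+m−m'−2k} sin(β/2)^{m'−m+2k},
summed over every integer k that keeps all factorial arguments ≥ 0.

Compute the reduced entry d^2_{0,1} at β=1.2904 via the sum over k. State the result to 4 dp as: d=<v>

d=0.3257

d^2_{0,1}(β=1.2904) via the finite sum:
Half-angle: c=0.798980, s=0.601358. N=√(2·2·6·1)=4.898979
k: max(0,(1)−(0))=1 … min(2+(1),2−(0))=2
  k=1: (−1)^0·4.8990/(2)·0.7990^3·0.6014^1 = +0.751304
  k=2: (−1)^1·4.8990/(2)·0.7990^1·0.6014^3 = -0.425609
d^2_{0,1}(1.2904) = +0.751304 -0.425609 = +0.325695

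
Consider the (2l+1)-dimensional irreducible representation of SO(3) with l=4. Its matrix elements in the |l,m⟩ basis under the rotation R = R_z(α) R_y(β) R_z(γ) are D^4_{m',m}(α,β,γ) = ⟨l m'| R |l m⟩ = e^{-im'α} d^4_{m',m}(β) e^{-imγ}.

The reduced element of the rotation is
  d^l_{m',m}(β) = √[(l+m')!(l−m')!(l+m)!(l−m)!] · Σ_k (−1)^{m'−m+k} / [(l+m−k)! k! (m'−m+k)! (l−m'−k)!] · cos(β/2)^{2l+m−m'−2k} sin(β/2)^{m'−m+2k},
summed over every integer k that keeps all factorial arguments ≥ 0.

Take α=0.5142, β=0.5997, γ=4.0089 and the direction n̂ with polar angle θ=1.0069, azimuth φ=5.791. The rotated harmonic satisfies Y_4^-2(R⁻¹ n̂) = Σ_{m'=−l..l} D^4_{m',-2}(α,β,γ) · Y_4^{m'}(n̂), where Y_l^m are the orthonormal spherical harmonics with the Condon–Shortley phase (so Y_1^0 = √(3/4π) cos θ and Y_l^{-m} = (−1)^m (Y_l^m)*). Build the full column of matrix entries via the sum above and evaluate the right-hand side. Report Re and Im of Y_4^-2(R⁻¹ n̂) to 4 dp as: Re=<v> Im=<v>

Re=-0.0148 Im=-0.4123

Need the full column D^4_{m',-2} for m'=−4..4 at α=0.5142, β=0.5997, γ=4.0089.
cos(β/2)=0.955381, sin(β/2)=0.295377
d^4_{-4,-2}: single k=2 term ⇒ +0.351068;  D = -0.279517-0.212412i
d^4_{-3,-2}: k∈[1..2] ⇒ +0.802927 -0.230249 = +0.572678;  D = -0.567420-0.077430i
d^4_{-2,-2}: k∈[0..2] ⇒ +0.694084 -0.796147 +0.095127 = -0.006936;  D = +0.006445-0.002564i
d^4_{-1,-2}: k∈[0..2] ⇒ -0.910434 +0.435129 -0.027729 = -0.503033;  D = +0.315528-0.391771i
d^4_{0,-2}: k∈[0..2] ⇒ +0.629410 -0.160436 +0.005751 = +0.474724;  D = -0.077421+0.468369i
d^4_{1,-2}: k∈[0..2] ⇒ -0.290086 +0.041593 -0.000795 = -0.249289;  D = -0.085570-0.234142i
d^4_{2,-2}: k∈[0..2] ⇒ +0.095127 -0.007274 +0.000058 = +0.087911;  D = +0.066884+0.057050i
d^4_{3,-2}: k∈[0..1] ⇒ -0.022009 +0.000701 = -0.021308;  D = -0.020916-0.004066i
d^4_{4,-2}: single k=0 term ⇒ +0.003208;  D = +0.003043-0.001016i
Y_4^{m'}(θ=1.0069,φ=5.791) and Σ D·Y over m':
  (-0.2795-0.2124i)·(-0.0875+0.2082i)  (-0.5674-0.0774i)·(+0.0380+0.4021i)  (+0.0064-0.0026i)·(+0.1322+0.1990i)  (+0.3155-0.3918i)·(-0.1884-0.1010i)  (-0.0774+0.4684i)·(-0.2871+0.0000i)  (-0.0856-0.2341i)·(+0.1884-0.1010i)  (+0.0669+0.0571i)·(+0.1322-0.1990i)  (-0.0209-0.0041i)·(-0.0380+0.4021i)  (+0.0030-0.0010i)·(-0.0875-0.2082i)
Y_4^-2(R⁻¹ n̂) = -0.014815-0.412322i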